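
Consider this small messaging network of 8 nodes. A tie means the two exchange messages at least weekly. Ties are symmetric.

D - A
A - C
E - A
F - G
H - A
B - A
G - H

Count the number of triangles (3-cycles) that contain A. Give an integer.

A's neighbors are B, C, D, E, and H, but none of them are tied to each other, so no triangle contains A.

0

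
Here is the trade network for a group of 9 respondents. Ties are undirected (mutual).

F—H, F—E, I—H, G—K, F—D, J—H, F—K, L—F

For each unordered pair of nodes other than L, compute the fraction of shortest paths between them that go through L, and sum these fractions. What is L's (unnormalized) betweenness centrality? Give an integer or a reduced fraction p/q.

No shortest path between any pair of other nodes passes through L.
Summing the contributions gives betweenness(L) = 0.

0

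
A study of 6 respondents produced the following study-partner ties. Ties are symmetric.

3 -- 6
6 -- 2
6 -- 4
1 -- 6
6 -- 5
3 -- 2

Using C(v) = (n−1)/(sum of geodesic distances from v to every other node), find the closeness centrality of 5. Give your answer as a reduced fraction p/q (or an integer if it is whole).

Distances from 5: 1:2, 2:2, 3:2, 4:2, 6:1. Sum = 9.
n = 6, so closeness = 5/9.

5/9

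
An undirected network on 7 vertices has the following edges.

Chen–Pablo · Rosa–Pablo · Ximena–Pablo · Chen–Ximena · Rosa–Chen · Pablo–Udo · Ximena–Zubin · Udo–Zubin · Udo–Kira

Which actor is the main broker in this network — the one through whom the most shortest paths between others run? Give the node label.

Unnormalized betweenness of each node: Chen:5/6, Kira:0, Pablo:37/6, Rosa:0, Udo:35/6, Ximena:13/6, Zubin:1.
Pablo has the largest value, 37/6, making it the main broker — the node through which the most shortest paths run.

Pablo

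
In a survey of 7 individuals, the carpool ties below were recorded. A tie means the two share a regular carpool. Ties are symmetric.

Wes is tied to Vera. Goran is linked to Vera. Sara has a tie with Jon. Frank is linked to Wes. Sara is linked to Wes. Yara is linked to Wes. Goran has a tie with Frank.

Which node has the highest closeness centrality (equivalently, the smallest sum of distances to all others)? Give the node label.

Farness (sum of distances to all others) for each node — Frank:11, Goran:14, Jon:16, Sara:11, Vera:11, Wes:8, Yara:13.
The smallest farness is 8, for Wes, so Wes has the highest closeness.

Wes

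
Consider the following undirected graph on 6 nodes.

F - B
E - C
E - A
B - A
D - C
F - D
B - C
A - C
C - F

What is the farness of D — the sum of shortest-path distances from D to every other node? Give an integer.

8

Distances from D: A:2, B:2, C:1, E:2, F:1.
Sum = 2 + 2 + 1 + 2 + 1 = 8.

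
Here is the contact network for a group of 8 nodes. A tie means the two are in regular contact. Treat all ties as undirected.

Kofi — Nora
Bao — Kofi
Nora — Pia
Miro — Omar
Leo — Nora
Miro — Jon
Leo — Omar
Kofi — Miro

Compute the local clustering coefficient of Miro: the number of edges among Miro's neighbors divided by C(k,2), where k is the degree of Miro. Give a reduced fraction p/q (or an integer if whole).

Miro's neighbors: Jon, Kofi, and Omar (k = 3).
Possible neighbor pairs: C(3,2) = 3. Edges among them: none → e = 0.
Clustering(Miro) = 0/3 = 0.

0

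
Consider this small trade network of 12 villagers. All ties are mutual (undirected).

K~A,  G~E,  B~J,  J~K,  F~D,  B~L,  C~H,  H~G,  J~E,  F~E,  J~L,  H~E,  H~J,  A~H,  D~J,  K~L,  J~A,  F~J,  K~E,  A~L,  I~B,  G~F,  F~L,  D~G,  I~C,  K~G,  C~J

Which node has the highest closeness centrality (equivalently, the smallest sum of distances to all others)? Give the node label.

J

Farness (sum of distances to all others) for each node — A:19, B:20, C:19, D:20, E:18, F:18, G:19, H:17, I:26, J:13, K:18, L:17.
The smallest farness is 13, for J, so J has the highest closeness.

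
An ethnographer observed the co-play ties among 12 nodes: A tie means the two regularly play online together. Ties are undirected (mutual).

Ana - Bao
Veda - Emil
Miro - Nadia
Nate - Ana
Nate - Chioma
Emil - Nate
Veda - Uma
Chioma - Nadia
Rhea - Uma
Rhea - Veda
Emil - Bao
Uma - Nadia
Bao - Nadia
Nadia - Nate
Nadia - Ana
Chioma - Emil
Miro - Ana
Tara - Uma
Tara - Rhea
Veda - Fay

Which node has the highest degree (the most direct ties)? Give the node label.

Nadia

Degrees — Ana:4, Bao:3, Chioma:3, Emil:4, Fay:1, Miro:2, Nadia:6, Nate:4, Rhea:3, Tara:2, Uma:4, Veda:4.
The maximum is 6, attained only by Nadia.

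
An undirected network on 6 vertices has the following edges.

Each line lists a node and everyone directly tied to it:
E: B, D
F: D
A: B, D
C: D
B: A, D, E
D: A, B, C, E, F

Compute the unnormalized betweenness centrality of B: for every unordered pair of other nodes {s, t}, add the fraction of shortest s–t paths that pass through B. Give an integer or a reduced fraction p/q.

1/2

Pairs whose geodesics pass through B — E–A: 1/2.
All other pairs contribute 0.
Summing the contributions gives betweenness(B) = 1/2.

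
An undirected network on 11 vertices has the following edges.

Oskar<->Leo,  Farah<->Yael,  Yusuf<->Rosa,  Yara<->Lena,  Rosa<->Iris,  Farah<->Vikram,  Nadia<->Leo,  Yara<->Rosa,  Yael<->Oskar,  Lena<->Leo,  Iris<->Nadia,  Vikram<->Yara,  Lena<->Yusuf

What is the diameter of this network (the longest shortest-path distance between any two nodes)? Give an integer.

4

Eccentricity of each node (its greatest distance to any other): Farah:4, Iris:4, Lena:3, Leo:3, Nadia:4, Oskar:4, Rosa:4, Vikram:4, Yael:4, Yara:3, Yusuf:4.
The maximum eccentricity is 4, realized for instance by the pair Vikram–Nadia via Vikram – Yara – Lena – Leo – Nadia. So the diameter is 4.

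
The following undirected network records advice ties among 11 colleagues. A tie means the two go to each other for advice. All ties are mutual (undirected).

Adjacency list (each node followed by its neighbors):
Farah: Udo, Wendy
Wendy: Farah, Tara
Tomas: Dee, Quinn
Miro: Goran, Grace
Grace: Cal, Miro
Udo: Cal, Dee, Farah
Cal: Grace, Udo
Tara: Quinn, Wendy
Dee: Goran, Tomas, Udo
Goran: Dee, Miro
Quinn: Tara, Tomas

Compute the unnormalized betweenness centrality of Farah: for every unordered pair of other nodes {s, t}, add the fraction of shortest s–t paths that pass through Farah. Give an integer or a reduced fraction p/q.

Pairs whose geodesics pass through Farah — Tara–Grace: 1; Tara–Cal: 1; Tara–Udo: 1; Dee–Wendy: 1; Goran–Wendy: 1; Miro–Wendy: 2/2; Grace–Wendy: 1; Cal–Wendy: 1; Udo–Wendy: 1.
All other pairs contribute 0.
Summing the contributions gives betweenness(Farah) = 9.

9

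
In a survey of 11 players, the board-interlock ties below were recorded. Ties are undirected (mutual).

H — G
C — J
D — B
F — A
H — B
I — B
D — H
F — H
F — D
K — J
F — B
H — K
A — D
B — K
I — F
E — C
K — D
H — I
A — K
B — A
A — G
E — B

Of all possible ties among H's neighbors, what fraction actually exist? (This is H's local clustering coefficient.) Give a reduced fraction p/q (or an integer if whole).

7/15

H's neighbors: B, D, F, G, I, and K (k = 6).
Possible neighbor pairs: C(6,2) = 15. Edges among them: B–D, B–F, B–I, B–K, D–F, D–K, F–I → e = 7.
Clustering(H) = 7/15.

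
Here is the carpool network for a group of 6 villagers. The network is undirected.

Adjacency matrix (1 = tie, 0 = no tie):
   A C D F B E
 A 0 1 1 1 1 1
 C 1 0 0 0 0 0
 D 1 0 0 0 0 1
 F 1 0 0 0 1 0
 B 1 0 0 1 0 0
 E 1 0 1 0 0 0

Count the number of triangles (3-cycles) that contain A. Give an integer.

A's neighbors: B, C, D, E, and F.
Neighbor pairs that are themselves tied: A–B–F; A–D–E. Each forms one triangle with A, for 2 in total.

2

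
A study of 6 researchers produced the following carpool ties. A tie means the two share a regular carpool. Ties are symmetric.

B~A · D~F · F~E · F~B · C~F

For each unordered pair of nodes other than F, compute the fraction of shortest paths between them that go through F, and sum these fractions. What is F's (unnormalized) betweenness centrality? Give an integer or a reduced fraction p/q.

Pairs whose geodesics pass through F — D–C: 1; D–A: 1; D–B: 1; D–E: 1; C–A: 1; C–B: 1; C–E: 1; A–E: 1; B–E: 1.
All other pairs contribute 0.
Summing the contributions gives betweenness(F) = 9.

9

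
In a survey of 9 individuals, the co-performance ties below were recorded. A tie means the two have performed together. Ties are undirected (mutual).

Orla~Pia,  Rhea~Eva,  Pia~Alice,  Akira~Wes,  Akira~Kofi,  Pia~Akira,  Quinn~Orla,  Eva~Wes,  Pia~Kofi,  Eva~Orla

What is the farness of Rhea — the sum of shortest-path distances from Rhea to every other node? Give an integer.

Distances from Rhea: Akira:3, Alice:4, Eva:1, Kofi:4, Orla:2, Pia:3, Quinn:3, Wes:2.
Sum = 3 + 4 + 1 + 4 + 2 + 3 + 3 + 2 = 22.

22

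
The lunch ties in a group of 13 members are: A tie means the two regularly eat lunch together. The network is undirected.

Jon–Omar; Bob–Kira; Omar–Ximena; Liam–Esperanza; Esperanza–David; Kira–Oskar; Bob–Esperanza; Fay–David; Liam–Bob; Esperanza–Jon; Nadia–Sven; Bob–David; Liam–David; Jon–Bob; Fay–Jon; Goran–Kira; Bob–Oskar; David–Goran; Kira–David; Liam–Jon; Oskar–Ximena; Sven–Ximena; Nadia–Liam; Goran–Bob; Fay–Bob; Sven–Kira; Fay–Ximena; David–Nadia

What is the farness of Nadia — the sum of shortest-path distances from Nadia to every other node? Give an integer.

23

Distances from Nadia: Bob:2, David:1, Esperanza:2, Fay:2, Goran:2, Jon:2, Kira:2, Liam:1, Omar:3, Oskar:3, Sven:1, Ximena:2.
Sum = 2 + 1 + 2 + 2 + 2 + 2 + 2 + 1 + 3 + 3 + 1 + 2 = 23.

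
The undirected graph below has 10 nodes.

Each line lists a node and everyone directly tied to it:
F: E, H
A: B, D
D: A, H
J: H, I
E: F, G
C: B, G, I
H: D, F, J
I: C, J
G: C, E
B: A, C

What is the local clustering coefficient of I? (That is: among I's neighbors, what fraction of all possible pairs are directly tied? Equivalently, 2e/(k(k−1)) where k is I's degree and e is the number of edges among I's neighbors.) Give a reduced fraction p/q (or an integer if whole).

I's neighbors: C and J (k = 2).
Possible neighbor pairs: C(2,2) = 1. Edges among them: none → e = 0.
Clustering(I) = 0/1.

0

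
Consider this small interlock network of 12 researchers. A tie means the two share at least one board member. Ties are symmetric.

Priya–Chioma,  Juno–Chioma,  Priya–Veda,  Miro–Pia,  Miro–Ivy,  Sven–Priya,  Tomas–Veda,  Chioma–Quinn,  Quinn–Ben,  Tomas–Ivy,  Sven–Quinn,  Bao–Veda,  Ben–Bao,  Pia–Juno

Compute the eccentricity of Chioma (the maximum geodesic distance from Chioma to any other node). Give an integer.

4

Distances from Chioma: Bao:3, Ben:2, Ivy:4, Juno:1, Miro:3, Pia:2, Priya:1, Quinn:1, Sven:2, Tomas:3, Veda:2.
The largest is 4 (to Ivy), so the eccentricity of Chioma is 4.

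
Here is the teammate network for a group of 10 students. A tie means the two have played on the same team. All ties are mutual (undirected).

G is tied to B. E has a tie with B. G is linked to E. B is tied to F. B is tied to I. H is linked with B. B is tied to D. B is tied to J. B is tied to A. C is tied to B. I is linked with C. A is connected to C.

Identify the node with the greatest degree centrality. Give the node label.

Degrees — A:2, B:9, C:3, D:1, E:2, F:1, G:2, H:1, I:2, J:1.
The maximum is 9, attained only by B.

B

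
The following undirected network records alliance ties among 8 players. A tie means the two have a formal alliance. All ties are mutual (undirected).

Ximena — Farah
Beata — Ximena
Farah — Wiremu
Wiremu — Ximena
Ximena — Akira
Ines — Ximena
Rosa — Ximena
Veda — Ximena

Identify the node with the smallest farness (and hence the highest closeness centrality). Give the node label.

Farness (sum of distances to all others) for each node — Akira:13, Beata:13, Farah:12, Ines:13, Rosa:13, Veda:13, Wiremu:12, Ximena:7.
The smallest farness is 7, for Ximena, so Ximena has the highest closeness.

Ximena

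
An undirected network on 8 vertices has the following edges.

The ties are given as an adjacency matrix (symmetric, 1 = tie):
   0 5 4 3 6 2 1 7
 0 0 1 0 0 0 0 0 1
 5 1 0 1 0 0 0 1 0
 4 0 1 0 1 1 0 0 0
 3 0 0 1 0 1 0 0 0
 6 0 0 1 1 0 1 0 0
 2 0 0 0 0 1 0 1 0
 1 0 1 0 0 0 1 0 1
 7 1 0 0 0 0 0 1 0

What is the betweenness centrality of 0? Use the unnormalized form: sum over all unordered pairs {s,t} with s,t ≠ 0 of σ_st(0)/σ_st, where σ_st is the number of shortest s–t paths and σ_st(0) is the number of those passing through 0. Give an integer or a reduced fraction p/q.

4/3

Pairs whose geodesics pass through 0 — 5–7: 1/2; 4–7: 1/2; 3–7: 1/3.
All other pairs contribute 0.
Summing the contributions gives betweenness(0) = 4/3.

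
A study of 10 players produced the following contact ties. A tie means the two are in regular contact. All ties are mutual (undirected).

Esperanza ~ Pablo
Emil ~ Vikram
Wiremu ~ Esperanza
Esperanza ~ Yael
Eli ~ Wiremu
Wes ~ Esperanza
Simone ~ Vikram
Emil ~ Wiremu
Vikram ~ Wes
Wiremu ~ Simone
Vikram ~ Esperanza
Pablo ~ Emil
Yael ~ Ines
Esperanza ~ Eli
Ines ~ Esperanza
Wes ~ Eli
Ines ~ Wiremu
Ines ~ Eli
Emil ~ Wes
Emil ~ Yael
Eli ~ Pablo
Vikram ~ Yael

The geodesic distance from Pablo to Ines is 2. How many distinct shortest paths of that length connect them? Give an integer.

2

The shortest distance is 2. The length-2 paths are: Pablo–Eli–Ines; Pablo–Esperanza–Ines.
That gives 2 distinct shortest paths.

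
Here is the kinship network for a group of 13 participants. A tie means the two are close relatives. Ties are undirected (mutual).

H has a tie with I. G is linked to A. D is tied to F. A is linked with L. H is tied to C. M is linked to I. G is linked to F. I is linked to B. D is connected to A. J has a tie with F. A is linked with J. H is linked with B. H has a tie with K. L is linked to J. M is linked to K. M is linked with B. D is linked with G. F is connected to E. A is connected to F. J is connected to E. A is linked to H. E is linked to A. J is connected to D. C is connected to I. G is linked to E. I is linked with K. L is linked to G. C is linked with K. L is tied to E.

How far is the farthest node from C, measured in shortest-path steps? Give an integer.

3

Distances from C: A:2, B:2, D:3, E:3, F:3, G:3, H:1, I:1, J:3, K:1, L:3, M:2.
The largest is 3 (to G, D, L, J, E, and F), so the eccentricity of C is 3.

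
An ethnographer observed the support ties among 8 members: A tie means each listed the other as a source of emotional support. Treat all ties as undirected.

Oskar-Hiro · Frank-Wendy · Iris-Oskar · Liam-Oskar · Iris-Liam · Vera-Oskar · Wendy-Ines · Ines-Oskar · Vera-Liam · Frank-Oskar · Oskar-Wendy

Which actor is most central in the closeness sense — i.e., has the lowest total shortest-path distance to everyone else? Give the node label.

Oskar

Farness (sum of distances to all others) for each node — Frank:12, Hiro:13, Ines:12, Iris:12, Liam:11, Oskar:7, Vera:12, Wendy:11.
The smallest farness is 7, for Oskar, so Oskar has the highest closeness.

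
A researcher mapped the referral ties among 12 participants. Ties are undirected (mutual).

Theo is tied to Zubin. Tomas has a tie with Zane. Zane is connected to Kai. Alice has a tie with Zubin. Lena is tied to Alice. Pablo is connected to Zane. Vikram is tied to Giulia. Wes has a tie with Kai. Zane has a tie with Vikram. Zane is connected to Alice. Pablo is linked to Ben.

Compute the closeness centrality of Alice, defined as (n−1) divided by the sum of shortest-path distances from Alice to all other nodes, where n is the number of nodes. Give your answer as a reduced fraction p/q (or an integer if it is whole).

Distances from Alice: Ben:3, Giulia:3, Kai:2, Lena:1, Pablo:2, Theo:2, Tomas:2, Vikram:2, Wes:3, Zane:1, Zubin:1. Sum = 22.
n = 12, so closeness = 11/22 = 1/2.

1/2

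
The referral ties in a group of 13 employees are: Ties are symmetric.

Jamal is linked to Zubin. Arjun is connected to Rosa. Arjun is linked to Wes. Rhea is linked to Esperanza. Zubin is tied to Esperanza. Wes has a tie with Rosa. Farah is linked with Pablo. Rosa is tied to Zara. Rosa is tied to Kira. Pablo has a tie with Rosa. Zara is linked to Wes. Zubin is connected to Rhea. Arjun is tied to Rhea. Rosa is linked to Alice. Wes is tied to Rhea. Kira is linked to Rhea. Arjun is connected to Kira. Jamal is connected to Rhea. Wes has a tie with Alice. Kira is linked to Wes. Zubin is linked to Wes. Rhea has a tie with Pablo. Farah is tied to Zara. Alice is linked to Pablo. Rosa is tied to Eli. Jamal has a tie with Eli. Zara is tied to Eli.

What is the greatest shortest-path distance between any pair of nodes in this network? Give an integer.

3

Eccentricity of each node (its greatest distance to any other): Alice:3, Arjun:3, Eli:3, Esperanza:3, Farah:3, Jamal:3, Kira:3, Pablo:2, Rhea:2, Rosa:3, Wes:2, Zara:3, Zubin:3.
The maximum eccentricity is 3, realized for instance by the pair Zubin–Farah via Zubin – Rhea – Pablo – Farah. So the diameter is 3.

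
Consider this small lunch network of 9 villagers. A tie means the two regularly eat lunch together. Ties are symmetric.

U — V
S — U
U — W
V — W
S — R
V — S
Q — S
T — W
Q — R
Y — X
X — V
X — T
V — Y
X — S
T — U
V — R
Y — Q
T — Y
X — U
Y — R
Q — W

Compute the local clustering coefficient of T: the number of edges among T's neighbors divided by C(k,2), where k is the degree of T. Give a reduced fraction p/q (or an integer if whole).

T's neighbors: U, W, X, and Y (k = 4).
Possible neighbor pairs: C(4,2) = 6. Edges among them: U–W, U–X, X–Y → e = 3.
Clustering(T) = 3/6 = 1/2.

1/2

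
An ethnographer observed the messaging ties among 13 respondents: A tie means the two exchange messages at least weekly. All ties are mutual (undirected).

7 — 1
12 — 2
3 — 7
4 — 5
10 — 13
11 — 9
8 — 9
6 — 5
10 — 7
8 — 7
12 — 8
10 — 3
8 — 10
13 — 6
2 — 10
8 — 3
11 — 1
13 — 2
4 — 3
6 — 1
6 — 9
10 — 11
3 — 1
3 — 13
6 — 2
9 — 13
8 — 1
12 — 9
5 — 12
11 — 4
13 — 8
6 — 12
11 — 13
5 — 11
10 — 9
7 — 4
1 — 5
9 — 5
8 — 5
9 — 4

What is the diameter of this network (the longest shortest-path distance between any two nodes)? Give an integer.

Eccentricity of each node (its greatest distance to any other): 1:2, 2:3, 3:2, 4:3, 5:2, 6:2, 7:2, 8:2, 9:2, 10:2, 11:2, 12:2, 13:2.
The maximum eccentricity is 3, realized for instance by the pair 4–2 via 4 – 11 – 10 – 2. So the diameter is 3.

3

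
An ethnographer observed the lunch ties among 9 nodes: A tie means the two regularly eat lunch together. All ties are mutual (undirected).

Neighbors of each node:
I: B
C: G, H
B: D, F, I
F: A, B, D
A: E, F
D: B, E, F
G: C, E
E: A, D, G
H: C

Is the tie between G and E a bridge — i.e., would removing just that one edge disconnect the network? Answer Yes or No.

Yes

Without the G–E edge there is no alternate route between G and E, so the network disconnects. It is a bridge.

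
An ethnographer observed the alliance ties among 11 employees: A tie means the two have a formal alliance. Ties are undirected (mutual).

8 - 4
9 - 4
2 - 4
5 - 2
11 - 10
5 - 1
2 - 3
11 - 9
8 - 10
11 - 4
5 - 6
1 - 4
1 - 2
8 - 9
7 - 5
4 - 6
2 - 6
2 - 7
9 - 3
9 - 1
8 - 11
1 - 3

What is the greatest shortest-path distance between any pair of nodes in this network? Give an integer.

4

Eccentricity of each node (its greatest distance to any other): 1:3, 2:3, 3:3, 4:2, 5:4, 6:3, 7:4, 8:3, 9:3, 10:4, 11:3.
The maximum eccentricity is 4, realized for instance by the pair 10–7 via 10 – 8 – 4 – 2 – 7. So the diameter is 4.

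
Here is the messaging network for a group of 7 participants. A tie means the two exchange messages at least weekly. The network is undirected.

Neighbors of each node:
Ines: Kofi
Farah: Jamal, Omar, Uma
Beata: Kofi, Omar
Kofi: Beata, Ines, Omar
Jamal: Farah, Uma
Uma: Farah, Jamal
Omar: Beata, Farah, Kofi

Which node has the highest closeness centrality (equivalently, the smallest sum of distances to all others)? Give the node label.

Farness (sum of distances to all others) for each node — Beata:12, Farah:10, Ines:16, Jamal:14, Kofi:11, Omar:9, Uma:14.
The smallest farness is 9, for Omar, so Omar has the highest closeness.

Omar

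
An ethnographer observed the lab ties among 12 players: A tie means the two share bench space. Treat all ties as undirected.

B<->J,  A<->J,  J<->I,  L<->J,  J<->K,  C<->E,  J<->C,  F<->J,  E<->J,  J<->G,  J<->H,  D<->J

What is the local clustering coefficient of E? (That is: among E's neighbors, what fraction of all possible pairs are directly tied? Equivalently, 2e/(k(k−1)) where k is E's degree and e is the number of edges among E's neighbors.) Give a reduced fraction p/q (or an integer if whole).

1

E's neighbors: C and J (k = 2).
Possible neighbor pairs: C(2,2) = 1. Edges among them: C–J → e = 1.
Clustering(E) = 1/1.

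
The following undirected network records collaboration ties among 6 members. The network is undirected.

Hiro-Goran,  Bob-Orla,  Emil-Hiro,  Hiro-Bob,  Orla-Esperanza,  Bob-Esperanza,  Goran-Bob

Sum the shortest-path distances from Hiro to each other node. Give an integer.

7

Distances from Hiro: Bob:1, Emil:1, Esperanza:2, Goran:1, Orla:2.
Sum = 1 + 1 + 2 + 1 + 2 = 7.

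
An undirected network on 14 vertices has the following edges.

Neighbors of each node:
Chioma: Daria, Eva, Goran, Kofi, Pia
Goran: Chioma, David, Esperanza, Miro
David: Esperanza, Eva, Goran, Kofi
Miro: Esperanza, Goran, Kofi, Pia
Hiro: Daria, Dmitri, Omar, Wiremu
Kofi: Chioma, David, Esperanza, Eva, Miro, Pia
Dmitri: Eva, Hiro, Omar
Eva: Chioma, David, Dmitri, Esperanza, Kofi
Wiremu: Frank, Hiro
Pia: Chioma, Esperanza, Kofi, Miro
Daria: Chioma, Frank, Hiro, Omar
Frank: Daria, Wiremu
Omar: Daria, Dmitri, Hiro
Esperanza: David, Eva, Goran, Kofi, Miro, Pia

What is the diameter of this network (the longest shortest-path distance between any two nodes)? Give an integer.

Eccentricity of each node (its greatest distance to any other): Chioma:3, Daria:3, David:4, Dmitri:3, Esperanza:4, Eva:3, Frank:4, Goran:4, Hiro:4, Kofi:4, Miro:5, Omar:4, Pia:4, Wiremu:5.
The maximum eccentricity is 5, realized for instance by the pair Miro–Wiremu via Miro – Goran – Chioma – Daria – Hiro – Wiremu. So the diameter is 5.

5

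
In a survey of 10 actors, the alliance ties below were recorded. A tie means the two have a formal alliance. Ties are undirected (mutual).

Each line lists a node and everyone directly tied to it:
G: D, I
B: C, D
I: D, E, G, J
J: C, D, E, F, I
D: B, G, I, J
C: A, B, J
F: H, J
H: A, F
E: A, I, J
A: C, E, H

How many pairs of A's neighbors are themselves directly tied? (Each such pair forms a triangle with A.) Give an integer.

A's neighbors are C, E, and H, but none of them are tied to each other, so no triangle contains A.

0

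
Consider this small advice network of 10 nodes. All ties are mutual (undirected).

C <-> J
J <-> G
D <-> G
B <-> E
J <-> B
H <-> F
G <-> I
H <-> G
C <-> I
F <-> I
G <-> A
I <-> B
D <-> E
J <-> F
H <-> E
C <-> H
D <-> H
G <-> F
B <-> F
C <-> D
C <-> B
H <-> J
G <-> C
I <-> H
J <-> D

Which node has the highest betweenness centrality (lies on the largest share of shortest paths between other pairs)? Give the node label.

Unnormalized betweenness of each node: A:0, B:31/15, C:47/30, D:5/3, E:8/15, F:9/10, G:136/15, H:56/15, I:9/10, J:47/30.
G has the largest value, 136/15, making it the main broker — the node through which the most shortest paths run.

G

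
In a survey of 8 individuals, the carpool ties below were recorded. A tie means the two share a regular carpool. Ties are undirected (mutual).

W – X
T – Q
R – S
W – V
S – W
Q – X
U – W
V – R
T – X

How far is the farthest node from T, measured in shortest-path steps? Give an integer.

4

Distances from T: Q:1, R:4, S:3, U:3, V:3, W:2, X:1.
The largest is 4 (to R), so the eccentricity of T is 4.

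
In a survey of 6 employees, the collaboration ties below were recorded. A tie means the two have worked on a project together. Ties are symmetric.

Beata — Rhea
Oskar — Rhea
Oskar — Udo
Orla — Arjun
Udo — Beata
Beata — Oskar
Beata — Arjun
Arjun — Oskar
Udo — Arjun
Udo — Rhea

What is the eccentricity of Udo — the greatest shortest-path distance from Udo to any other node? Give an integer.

2

Distances from Udo: Arjun:1, Beata:1, Orla:2, Oskar:1, Rhea:1.
The largest is 2 (to Orla), so the eccentricity of Udo is 2.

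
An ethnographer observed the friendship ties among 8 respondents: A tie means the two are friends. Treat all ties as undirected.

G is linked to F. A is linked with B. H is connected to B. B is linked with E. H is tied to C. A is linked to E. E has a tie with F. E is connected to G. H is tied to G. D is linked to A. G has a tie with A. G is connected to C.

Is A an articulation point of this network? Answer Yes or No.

Yes

Removing A leaves {B, C, E, F, G, and H} with no path to {D}, so the network splits into 2 components. A is a cut vertex.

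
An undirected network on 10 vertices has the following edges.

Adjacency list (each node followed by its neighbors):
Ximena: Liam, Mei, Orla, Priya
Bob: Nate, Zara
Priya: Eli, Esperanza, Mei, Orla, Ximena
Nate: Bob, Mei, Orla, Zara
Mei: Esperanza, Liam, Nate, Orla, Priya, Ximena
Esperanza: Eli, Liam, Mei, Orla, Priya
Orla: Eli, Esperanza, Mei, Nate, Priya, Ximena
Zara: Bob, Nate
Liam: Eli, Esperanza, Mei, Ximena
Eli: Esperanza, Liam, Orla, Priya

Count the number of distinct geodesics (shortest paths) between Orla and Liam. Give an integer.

4

The shortest distance is 2. The length-2 paths are: Orla–Eli–Liam; Orla–Ximena–Liam; Orla–Esperanza–Liam; Orla–Mei–Liam.
That gives 4 distinct shortest paths.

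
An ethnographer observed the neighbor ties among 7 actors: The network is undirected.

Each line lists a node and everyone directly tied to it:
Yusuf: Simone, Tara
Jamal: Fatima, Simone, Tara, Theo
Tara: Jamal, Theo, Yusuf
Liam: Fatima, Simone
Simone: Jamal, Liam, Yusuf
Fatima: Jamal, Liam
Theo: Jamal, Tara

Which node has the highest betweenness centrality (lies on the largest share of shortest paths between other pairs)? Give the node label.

Unnormalized betweenness of each node: Fatima:4/3, Jamal:19/3, Liam:5/6, Simone:23/6, Tara:11/6, Theo:0, Yusuf:5/6.
Jamal has the largest value, 19/3, making it the main broker — the node through which the most shortest paths run.

Jamal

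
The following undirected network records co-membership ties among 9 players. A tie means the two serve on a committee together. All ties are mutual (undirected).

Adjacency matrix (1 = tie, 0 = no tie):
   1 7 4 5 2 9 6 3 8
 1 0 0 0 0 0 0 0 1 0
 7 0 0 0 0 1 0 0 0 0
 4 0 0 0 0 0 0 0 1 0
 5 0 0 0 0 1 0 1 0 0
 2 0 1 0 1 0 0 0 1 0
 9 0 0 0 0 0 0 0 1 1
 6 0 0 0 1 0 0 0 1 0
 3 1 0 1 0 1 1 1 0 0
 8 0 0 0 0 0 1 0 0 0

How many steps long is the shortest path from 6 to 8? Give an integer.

One shortest route is 6 – 3 – 9 – 8, which uses 3 edges, and at distance 2 from 6 we only reach {1, 2, 4, 9}, which does not include 8. So d(6,8) = 3.

3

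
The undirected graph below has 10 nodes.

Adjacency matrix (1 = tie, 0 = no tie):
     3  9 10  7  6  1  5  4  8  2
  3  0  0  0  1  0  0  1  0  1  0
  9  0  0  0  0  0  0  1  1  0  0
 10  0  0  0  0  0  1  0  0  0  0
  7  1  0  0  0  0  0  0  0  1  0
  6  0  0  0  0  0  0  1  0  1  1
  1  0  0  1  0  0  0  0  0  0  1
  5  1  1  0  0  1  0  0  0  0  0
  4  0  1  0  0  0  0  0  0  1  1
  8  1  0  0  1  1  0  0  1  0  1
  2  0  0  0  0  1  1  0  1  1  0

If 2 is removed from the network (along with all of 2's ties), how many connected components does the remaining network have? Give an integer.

Without 2, the remaining ties split the others into: {3, 4, 5, 6, 7, 8, 9}; {1, 10}.
That's 2 separate components.

2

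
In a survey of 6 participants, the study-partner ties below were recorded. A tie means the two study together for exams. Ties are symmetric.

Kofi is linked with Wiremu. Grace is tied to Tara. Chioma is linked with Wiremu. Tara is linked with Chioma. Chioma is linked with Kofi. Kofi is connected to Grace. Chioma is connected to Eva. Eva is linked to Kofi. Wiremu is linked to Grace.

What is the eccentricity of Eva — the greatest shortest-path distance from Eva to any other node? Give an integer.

2

Distances from Eva: Chioma:1, Grace:2, Kofi:1, Tara:2, Wiremu:2.
The largest is 2 (to Grace, Wiremu, and Tara), so the eccentricity of Eva is 2.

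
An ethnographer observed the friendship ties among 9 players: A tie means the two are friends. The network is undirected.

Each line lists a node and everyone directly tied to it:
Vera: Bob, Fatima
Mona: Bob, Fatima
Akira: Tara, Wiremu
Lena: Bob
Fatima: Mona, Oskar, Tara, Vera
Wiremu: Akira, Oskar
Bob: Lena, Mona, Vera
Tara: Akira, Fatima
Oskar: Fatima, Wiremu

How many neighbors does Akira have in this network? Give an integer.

2

Akira is directly tied to Tara and Wiremu. That is 2 neighbors, so the degree of Akira is 2.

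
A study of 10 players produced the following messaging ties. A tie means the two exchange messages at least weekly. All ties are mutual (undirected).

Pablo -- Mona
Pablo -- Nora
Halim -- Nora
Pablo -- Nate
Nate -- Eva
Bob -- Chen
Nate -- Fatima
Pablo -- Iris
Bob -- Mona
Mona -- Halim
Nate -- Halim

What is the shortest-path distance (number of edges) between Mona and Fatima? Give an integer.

3

One shortest route is Mona – Pablo – Nate – Fatima, which uses 3 edges, and at distance 2 from Mona we only reach {Chen, Iris, Nate, Nora}, which does not include Fatima. So d(Mona,Fatima) = 3.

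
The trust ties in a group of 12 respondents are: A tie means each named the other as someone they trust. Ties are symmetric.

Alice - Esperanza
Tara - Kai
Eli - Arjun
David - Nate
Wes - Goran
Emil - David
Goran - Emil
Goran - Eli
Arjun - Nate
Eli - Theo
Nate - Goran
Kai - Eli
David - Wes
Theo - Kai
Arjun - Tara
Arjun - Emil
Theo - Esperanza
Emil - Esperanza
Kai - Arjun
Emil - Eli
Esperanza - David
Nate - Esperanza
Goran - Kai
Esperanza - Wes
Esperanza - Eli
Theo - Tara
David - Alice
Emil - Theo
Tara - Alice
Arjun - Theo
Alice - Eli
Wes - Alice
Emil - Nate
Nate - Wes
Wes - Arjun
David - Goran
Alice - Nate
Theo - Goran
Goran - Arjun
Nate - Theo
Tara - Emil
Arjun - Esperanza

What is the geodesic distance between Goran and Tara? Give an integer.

2

One shortest route is Goran – Arjun – Tara, which uses 2 edges, and Goran and Tara are not directly tied, so nothing shorter exists. So d(Goran,Tara) = 2.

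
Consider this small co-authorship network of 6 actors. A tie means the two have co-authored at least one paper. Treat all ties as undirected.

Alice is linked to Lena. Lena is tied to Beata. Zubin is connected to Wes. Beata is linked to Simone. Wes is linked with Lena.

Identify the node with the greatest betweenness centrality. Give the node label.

Unnormalized betweenness of each node: Alice:0, Beata:4, Lena:8, Simone:0, Wes:4, Zubin:0.
Lena has the largest value, 8, making it the main broker — the node through which the most shortest paths run.

Lena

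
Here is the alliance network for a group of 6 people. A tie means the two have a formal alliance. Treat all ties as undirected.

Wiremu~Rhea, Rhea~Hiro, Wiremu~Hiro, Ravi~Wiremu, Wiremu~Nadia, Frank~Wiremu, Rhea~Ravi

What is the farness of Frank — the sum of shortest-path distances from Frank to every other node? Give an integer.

9

Distances from Frank: Hiro:2, Nadia:2, Ravi:2, Rhea:2, Wiremu:1.
Sum = 2 + 2 + 2 + 2 + 1 = 9.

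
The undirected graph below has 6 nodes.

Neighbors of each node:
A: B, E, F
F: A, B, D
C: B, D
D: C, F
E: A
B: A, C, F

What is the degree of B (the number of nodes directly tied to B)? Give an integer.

B is directly tied to A, C, and F. That is 3 neighbors, so the degree of B is 3.

3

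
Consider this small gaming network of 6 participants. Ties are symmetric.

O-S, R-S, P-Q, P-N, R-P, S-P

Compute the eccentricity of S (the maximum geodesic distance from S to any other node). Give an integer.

Distances from S: N:2, O:1, P:1, Q:2, R:1.
The largest is 2 (to N and Q), so the eccentricity of S is 2.

2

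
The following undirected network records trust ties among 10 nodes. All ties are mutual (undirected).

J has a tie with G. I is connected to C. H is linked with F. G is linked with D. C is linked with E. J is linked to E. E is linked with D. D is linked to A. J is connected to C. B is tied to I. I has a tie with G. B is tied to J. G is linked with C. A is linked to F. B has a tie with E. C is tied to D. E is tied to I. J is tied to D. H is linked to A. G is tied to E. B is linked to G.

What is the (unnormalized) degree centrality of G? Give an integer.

G is directly tied to B, C, D, E, I, and J. That is 6 neighbors, so the degree of G is 6.

6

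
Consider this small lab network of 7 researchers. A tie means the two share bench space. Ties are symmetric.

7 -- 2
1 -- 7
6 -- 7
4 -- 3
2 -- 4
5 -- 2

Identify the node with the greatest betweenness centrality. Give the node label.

Unnormalized betweenness of each node: 1:0, 2:11, 3:0, 4:5, 5:0, 6:0, 7:9.
2 has the largest value, 11, making it the main broker — the node through which the most shortest paths run.

2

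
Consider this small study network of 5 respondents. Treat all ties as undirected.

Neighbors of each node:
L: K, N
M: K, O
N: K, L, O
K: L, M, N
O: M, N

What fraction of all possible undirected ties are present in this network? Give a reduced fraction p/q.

There are 6 edges and 5 nodes, so the maximum possible is C(5,2) = 10.
Density = 6/10 = 3/5.

3/5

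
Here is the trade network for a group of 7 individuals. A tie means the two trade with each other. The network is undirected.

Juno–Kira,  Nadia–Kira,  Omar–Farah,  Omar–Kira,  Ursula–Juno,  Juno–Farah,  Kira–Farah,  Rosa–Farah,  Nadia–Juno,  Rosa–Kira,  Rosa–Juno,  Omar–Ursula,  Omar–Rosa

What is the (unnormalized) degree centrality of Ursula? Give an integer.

Ursula is directly tied to Juno and Omar. That is 2 neighbors, so the degree of Ursula is 2.

2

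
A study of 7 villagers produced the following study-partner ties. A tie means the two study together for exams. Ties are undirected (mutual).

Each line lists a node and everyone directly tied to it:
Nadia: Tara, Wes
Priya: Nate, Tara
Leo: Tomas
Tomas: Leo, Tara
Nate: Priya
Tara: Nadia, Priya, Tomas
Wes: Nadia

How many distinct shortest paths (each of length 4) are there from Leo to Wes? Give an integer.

The shortest distance is 4, and the only length-4 path is Leo–Tomas–Tara–Nadia–Wes. So there is exactly 1 shortest path.

1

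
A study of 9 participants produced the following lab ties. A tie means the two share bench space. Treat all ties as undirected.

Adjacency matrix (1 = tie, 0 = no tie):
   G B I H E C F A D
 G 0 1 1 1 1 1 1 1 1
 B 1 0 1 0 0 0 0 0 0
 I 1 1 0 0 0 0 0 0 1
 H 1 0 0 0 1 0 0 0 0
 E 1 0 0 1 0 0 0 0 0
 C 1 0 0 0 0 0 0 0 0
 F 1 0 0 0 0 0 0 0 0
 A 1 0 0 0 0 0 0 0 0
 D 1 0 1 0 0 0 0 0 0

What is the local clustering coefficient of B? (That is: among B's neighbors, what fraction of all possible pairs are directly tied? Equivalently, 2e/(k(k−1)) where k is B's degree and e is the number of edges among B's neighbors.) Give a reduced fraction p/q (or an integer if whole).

B's neighbors: G and I (k = 2).
Possible neighbor pairs: C(2,2) = 1. Edges among them: G–I → e = 1.
Clustering(B) = 1/1.

1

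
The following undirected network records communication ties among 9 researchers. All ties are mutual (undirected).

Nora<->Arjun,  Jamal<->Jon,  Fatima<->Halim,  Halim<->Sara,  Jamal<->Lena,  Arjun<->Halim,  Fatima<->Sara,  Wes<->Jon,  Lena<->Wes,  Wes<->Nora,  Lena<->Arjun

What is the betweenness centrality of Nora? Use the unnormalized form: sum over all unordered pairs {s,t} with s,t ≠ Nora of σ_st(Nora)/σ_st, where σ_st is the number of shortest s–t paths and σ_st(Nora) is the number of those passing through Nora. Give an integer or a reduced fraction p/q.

Pairs whose geodesics pass through Nora — Fatima–Jon: 1/3; Fatima–Wes: 1/2; Sara–Jon: 1/3; Sara–Wes: 1/2; Halim–Jon: 1/3; Halim–Wes: 1/2; Jon–Arjun: 1/3; Wes–Arjun: 1/2.
All other pairs contribute 0.
Summing the contributions gives betweenness(Nora) = 10/3.

10/3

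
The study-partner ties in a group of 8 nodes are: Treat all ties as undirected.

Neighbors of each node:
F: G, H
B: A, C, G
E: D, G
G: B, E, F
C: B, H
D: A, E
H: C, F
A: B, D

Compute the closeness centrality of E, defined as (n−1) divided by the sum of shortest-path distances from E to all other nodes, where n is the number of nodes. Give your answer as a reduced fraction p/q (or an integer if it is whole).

Distances from E: A:2, B:2, C:3, D:1, F:2, G:1, H:3. Sum = 14.
n = 8, so closeness = 7/14 = 1/2.

1/2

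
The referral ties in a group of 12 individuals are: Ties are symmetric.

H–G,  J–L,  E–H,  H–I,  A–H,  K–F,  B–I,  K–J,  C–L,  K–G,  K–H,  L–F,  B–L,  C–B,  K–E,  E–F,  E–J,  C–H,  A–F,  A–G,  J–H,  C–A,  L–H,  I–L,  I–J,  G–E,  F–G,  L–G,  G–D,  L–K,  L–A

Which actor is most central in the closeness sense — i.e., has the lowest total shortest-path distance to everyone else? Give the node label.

L

Farness (sum of distances to all others) for each node — A:17, B:21, C:19, D:25, E:18, F:17, G:15, H:14, I:19, J:18, K:16, L:13.
The smallest farness is 13, for L, so L has the highest closeness.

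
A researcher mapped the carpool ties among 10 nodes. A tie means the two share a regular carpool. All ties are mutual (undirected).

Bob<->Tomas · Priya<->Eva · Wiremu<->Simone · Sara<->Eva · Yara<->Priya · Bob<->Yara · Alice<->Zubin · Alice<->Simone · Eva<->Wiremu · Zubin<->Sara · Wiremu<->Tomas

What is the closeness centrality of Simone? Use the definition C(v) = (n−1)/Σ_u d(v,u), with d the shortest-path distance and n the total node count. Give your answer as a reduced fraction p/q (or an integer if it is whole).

Distances from Simone: Alice:1, Bob:3, Eva:2, Priya:3, Sara:3, Tomas:2, Wiremu:1, Yara:4, Zubin:2. Sum = 21.
n = 10, so closeness = 9/21 = 3/7.

3/7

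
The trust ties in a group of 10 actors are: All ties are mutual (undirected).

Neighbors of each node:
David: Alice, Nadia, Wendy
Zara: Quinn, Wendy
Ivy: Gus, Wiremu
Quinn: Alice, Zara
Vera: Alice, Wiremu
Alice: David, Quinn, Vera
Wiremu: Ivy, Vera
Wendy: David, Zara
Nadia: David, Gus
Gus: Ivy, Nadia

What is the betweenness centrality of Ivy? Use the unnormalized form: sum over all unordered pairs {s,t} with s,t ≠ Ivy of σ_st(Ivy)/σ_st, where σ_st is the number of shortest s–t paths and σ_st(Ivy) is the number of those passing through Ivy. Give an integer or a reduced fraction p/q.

Pairs whose geodesics pass through Ivy — Gus–Vera: 1; Gus–Wiremu: 1; Nadia–Wiremu: 1.
All other pairs contribute 0.
Summing the contributions gives betweenness(Ivy) = 3.

3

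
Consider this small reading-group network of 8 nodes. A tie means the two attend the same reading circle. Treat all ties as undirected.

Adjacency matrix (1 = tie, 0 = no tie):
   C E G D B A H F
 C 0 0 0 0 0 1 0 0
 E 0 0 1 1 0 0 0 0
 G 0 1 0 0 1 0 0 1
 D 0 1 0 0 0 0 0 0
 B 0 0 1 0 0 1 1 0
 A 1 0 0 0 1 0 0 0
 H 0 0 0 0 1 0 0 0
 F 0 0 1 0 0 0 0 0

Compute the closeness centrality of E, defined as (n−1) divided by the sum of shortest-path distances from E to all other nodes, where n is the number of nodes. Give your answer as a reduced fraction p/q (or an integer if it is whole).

7/16

Distances from E: A:3, B:2, C:4, D:1, F:2, G:1, H:3. Sum = 16.
n = 8, so closeness = 7/16.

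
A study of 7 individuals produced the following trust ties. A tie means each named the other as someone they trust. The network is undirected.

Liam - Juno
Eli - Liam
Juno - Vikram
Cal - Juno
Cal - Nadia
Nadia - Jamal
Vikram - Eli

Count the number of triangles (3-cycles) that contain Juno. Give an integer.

0

Juno's neighbors are Cal, Liam, and Vikram, but none of them are tied to each other, so no triangle contains Juno.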